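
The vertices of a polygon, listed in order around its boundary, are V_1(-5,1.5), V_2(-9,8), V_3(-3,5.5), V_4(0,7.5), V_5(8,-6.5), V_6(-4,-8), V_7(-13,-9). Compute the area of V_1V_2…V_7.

178.5

Cross-terms: -26.5, -25.5, -22.5, -60, -90, -68, -64.5  ⇒  Σ = -357
Area = |Σ|/2 = 178.5.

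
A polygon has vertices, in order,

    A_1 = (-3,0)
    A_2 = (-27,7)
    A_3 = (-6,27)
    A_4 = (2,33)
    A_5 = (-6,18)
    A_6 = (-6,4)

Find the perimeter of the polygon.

100

|A_1A_2| = √((-24)² + (7)²) = √625 = 25
|A_2A_3| = √((21)² + (20)²) = √841 = 29
|A_3A_4| = √((8)² + (6)²) = √100 = 10
|A_4A_5| = √((-8)² + (-15)²) = √289 = 17
|A_5A_6| = √((0)² + (-14)²) = √196 = 14
|A_6A_1| = √((3)² + (-4)²) = √25 = 5
Perimeter = 25 + 29 + 10 + 17 + 14 + 5 = 100.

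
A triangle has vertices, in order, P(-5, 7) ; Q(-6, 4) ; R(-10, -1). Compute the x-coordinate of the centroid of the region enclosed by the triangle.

-7

Apply the shoelace formula. First the cross-terms c_i = x_i·y_{i+1} − x_{i+1}·y_i:
  22, 46, -75  ⇒  2A = -7, A = -3.5.
Then Σ (x_i + x_{i+1})·c_i = 147, so x̄ = 147 / (6·(-3.5)) = -7.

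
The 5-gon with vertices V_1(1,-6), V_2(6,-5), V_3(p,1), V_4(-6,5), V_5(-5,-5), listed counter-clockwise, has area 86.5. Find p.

4

Write out the shoelace sum; only the two edges meeting at V_3 involve p:
2·Area = [(6·1 − p·(-5)) + (p·5 − (-6)·1)] + 121
       = 10·p + 133 = 173
⇒ p = 4.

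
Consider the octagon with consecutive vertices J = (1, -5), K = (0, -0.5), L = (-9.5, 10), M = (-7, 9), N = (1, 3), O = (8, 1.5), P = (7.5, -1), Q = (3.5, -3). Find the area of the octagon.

63

Apply the shoelace formula: 2A = Σ (x_i·y_{i+1} − x_{i+1}·y_i), indices taken mod 8.
Cross-terms: -0.5, -4.75, -15.5, -30, -22.5, -19.25, -19, -14.5  ⇒  Σ = -126
Area = |Σ|/2 = 63.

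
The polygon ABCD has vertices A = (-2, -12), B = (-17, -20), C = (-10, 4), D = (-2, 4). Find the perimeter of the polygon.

66

|AB| = √((-15)² + (-8)²) = √289 = 17
|BC| = √((7)² + (24)²) = √625 = 25
|CD| = √((8)² + (0)²) = √64 = 8
|DA| = √((0)² + (-16)²) = √256 = 16
Perimeter = 17 + 25 + 8 + 16 = 66.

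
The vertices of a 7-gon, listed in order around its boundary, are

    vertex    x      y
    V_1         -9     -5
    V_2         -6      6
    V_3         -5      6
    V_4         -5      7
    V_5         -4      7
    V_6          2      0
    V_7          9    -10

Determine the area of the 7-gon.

Apply the shoelace formula: 2A = Σ (x_i·y_{i+1} − x_{i+1}·y_i), indices taken mod 7.
Σ = (-84) + (-6) + (-5) + (-7) + (-14) + (-20) + (-135) = -271
Area = |Σ|/2 = 135.5.

135.5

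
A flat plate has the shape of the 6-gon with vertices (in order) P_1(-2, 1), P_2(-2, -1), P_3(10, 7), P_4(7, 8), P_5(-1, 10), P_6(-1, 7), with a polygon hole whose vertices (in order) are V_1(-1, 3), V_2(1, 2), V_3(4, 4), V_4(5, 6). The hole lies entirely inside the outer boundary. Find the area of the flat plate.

54.5

Outer boundary:
Apply the shoelace formula: 2A = Σ (x_i·y_{i+1} − x_{i+1}·y_i), indices taken mod 6.
Σ = (4) + (-4) + (31) + (78) + (3) + (13) = 125
Area = |Σ|/2 = 62.5.
Hole:
Apply the shoelace formula: 2A = Σ (x_i·y_{i+1} − x_{i+1}·y_i), indices taken mod 4.
Σ = (-5) + (-4) + (4) + (21) = 16
Area = |Σ|/2 = 8.
Net area = 62.5 − 8 = 54.5.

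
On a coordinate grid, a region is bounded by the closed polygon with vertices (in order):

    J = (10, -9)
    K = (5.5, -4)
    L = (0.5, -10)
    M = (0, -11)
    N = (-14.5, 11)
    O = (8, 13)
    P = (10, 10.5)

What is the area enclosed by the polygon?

363

Apply the shoelace formula: 2A = Σ (x_i·y_{i+1} − x_{i+1}·y_i), indices taken mod 7.
Σ = (9.5) + (-53) + (-5.5) + (-159.5) + (-276.5) + (-46) + (-195) = -726
Area = |Σ|/2 = 363.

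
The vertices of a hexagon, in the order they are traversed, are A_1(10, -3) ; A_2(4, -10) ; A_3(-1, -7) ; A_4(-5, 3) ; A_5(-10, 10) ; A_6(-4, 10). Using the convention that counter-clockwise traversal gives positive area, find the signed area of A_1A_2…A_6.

-166

Σ = (-88) + (-38) + (-38) + (-20) + (-60) + (-88) = -332
Signed area = Σ/2 = -166 (negative ⇒ clockwise traversal).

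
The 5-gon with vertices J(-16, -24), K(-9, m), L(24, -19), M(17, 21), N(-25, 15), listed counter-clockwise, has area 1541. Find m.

Write out the shoelace sum; only the two edges meeting at K involve m:
2·Area = [((-16)·m − (-9)·(-24)) + ((-9)·(-19) − 24·m)] + 2447
       = -40·m + 2402 = 3082
⇒ m = -17.

-17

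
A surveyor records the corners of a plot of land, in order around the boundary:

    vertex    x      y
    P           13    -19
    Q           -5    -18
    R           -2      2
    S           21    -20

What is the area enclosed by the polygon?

258

Apply the shoelace (surveyor's) formula: 2A = Σ (x_i·y_{i+1} − x_{i+1}·y_i), indices taken mod 4.
Σ = (-329) + (-46) + (-2) + (-139) = -516
Area = |Σ|/2 = 258.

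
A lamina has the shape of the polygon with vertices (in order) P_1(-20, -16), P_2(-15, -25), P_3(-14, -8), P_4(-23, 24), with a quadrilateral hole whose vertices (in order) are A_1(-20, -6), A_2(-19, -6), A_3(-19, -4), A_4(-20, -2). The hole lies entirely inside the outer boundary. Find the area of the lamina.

176

Outer boundary:
Apply Gauss's area formula: 2A = Σ (x_i·y_{i+1} − x_{i+1}·y_i), indices taken mod 4.
Cross-terms: 260, -230, -520, 848  ⇒  Σ = 358
Area = |Σ|/2 = 179.
Hole:
Apply the shoelace formula: 2A = Σ (x_i·y_{i+1} − x_{i+1}·y_i), indices taken mod 4.
Σ = (6) + (-38) + (-42) + (80) = 6
Area = |Σ|/2 = 3.
Net area = 179 − 3 = 176.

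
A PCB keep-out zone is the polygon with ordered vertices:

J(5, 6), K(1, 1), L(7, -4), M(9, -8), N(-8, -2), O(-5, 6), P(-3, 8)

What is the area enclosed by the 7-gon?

126

Apply the shoelace (surveyor's) formula: 2A = Σ (x_i·y_{i+1} − x_{i+1}·y_i), indices taken mod 7.
J→K: (5)(1) − (1)(6) = -1
K→L: (1)(-4) − (7)(1) = -11
L→M: (7)(-8) − (9)(-4) = -20
M→N: (9)(-2) − (-8)(-8) = -82
N→O: (-8)(6) − (-5)(-2) = -58
O→P: (-5)(8) − (-3)(6) = -22
P→J: (-3)(6) − (5)(8) = -58
Σ = -252
Area = |Σ|/2 = 126.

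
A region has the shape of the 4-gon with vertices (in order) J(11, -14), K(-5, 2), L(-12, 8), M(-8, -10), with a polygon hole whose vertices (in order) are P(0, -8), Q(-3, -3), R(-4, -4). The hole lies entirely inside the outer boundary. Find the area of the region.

Outer boundary:
J→K: (11)(2) − (-5)(-14) = -48
K→L: (-5)(8) − (-12)(2) = -16
L→M: (-12)(-10) − (-8)(8) = 184
M→J: (-8)(-14) − (11)(-10) = 222
Σ = 342
Area = |Σ|/2 = 171.
Hole:
Apply the shoelace (surveyor's) formula: 2A = Σ (x_i·y_{i+1} − x_{i+1}·y_i), indices taken mod 3.
P→Q: (0)(-3) − (-3)(-8) = -24
Q→R: (-3)(-4) − (-4)(-3) = 0
R→P: (-4)(-8) − (0)(-4) = 32
Σ = 8
Area = |Σ|/2 = 4.
Net area = 171 − 4 = 167.

167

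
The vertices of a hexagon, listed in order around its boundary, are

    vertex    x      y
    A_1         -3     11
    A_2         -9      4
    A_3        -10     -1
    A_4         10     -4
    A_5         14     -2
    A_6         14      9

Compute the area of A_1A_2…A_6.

Apply Gauss's area formula: 2A = Σ (x_i·y_{i+1} − x_{i+1}·y_i), indices taken mod 6.
Σ = (87) + (49) + (50) + (36) + (154) + (181) = 557
Area = |Σ|/2 = 278.5.

278.5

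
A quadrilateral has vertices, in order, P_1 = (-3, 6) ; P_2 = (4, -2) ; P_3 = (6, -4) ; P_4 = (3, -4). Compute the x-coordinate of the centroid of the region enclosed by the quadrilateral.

83/42

Apply Gauss's area formula. First the cross-terms c_i = x_i·y_{i+1} − x_{i+1}·y_i:
  -18, -4, -12, 6  ⇒  2A = -28, A = -14.
Then Σ (x_i + x_{i+1})·c_i = -166, so x̄ = -166 / (6·(-14)) = 83/42.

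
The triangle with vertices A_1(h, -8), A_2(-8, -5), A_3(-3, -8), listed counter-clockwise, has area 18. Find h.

Write out the shoelace sum; only the two edges meeting at A_1 involve h:
2·Area = [((-3)·(-8) − h·(-8)) + (h·(-5) − (-8)·(-8))] + 49
       = 3·h + 9 = 36
⇒ h = 9.

9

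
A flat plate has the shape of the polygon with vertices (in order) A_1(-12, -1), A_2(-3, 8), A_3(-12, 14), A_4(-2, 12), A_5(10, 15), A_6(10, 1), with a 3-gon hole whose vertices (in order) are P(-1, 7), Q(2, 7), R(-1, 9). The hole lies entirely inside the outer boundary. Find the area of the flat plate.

Outer boundary:
Apply the shoelace formula: 2A = Σ (x_i·y_{i+1} − x_{i+1}·y_i), indices taken mod 6.
Cross-terms: -99, 54, -116, -150, -140, 2  ⇒  Σ = -449
Area = |Σ|/2 = 224.5.
Hole:
Apply the shoelace (surveyor's) formula: 2A = Σ (x_i·y_{i+1} − x_{i+1}·y_i), indices taken mod 3.
Cross-terms: -21, 25, 2  ⇒  Σ = 6
Area = |Σ|/2 = 3.
Net area = 224.5 − 3 = 221.5.

221.5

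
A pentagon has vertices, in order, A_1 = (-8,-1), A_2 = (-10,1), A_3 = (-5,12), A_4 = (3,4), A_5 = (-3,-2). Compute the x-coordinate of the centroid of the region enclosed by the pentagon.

Apply the shoelace formula. First the cross-terms c_i = x_i·y_{i+1} − x_{i+1}·y_i:
  -18, -115, -56, 6, -13  ⇒  2A = -196, A = -98.
Then Σ (x_i + x_{i+1})·c_i = 2304, so x̄ = 2304 / (6·(-98)) = -192/49.

-192/49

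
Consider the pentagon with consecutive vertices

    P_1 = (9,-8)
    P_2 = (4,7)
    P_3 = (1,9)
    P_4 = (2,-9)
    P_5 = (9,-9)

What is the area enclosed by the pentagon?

Apply the shoelace formula: 2A = Σ (x_i·y_{i+1} − x_{i+1}·y_i), indices taken mod 5.
Σ = (95) + (29) + (-27) + (63) + (9) = 169
Area = |Σ|/2 = 84.5.

84.5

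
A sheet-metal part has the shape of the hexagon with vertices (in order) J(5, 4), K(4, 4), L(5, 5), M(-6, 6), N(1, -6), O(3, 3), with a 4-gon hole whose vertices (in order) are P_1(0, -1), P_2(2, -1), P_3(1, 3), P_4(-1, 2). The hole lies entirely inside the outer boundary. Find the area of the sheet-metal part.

48.5

Outer boundary:
Apply the surveyor's formula: 2A = Σ (x_i·y_{i+1} − x_{i+1}·y_i), indices taken mod 6.
J→K: (5)(4) − (4)(4) = 4
K→L: (4)(5) − (5)(4) = 0
L→M: (5)(6) − (-6)(5) = 60
M→N: (-6)(-6) − (1)(6) = 30
N→O: (1)(3) − (3)(-6) = 21
O→J: (3)(4) − (5)(3) = -3
Σ = 112
Area = |Σ|/2 = 56.
Hole:
Apply the surveyor's formula: 2A = Σ (x_i·y_{i+1} − x_{i+1}·y_i), indices taken mod 4.
P_1→P_2: (0)(-1) − (2)(-1) = 2
P_2→P_3: (2)(3) − (1)(-1) = 7
P_3→P_4: (1)(2) − (-1)(3) = 5
P_4→P_1: (-1)(-1) − (0)(2) = 1
Σ = 15
Area = |Σ|/2 = 7.5.
Net area = 56 − 7.5 = 48.5.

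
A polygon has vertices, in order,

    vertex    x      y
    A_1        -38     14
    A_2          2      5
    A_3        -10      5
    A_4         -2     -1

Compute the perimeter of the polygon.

|A_1A_2| = √((40)² + (-9)²) = √1681 = 41
|A_2A_3| = √((-12)² + (0)²) = √144 = 12
|A_3A_4| = √((8)² + (-6)²) = √100 = 10
|A_4A_1| = √((-36)² + (15)²) = √1521 = 39
Perimeter = 41 + 12 + 10 + 39 = 102.

102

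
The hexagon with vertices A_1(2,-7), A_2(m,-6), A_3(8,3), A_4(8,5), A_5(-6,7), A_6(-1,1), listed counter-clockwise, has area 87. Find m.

3

Write out the shoelace sum; only the two edges meeting at A_2 involve m:
2·Area = [(2·(-6) − m·(-7)) + (m·3 − 8·(-6))] + 108
       = 10·m + 144 = 174
⇒ m = 3.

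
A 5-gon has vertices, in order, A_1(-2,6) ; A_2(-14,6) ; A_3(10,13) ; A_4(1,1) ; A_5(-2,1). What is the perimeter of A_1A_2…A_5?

|A_1A_2| = √((-12)² + (0)²) = √144 = 12
|A_2A_3| = √((24)² + (7)²) = √625 = 25
|A_3A_4| = √((-9)² + (-12)²) = √225 = 15
|A_4A_5| = √((-3)² + (0)²) = √9 = 3
|A_5A_1| = √((0)² + (5)²) = √25 = 5
Perimeter = 12 + 25 + 15 + 3 + 5 = 60.

60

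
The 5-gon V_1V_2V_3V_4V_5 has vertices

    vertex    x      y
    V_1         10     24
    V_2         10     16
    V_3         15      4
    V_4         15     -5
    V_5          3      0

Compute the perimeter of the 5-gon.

68

|V_1V_2| = √((0)² + (-8)²) = √64 = 8
|V_2V_3| = √((5)² + (-12)²) = √169 = 13
|V_3V_4| = √((0)² + (-9)²) = √81 = 9
|V_4V_5| = √((-12)² + (5)²) = √169 = 13
|V_5V_1| = √((7)² + (24)²) = √625 = 25
Perimeter = 8 + 13 + 9 + 13 + 25 = 68.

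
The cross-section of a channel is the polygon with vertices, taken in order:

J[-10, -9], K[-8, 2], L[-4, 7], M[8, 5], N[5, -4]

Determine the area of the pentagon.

179

Apply the surveyor's formula: 2A = Σ (x_i·y_{i+1} − x_{i+1}·y_i), indices taken mod 5.
Σ = (-92) + (-48) + (-76) + (-57) + (-85) = -358
Area = |Σ|/2 = 179.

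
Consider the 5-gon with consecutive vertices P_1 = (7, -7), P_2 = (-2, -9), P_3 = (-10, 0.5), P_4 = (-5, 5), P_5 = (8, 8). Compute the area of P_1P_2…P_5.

Cross-terms: -77, -91, -47.5, -80, -112  ⇒  Σ = -407.5
Area = |Σ|/2 = 203.75.

203.75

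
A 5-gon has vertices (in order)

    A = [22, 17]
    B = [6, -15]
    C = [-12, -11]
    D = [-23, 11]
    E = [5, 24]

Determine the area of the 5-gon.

1056.5

Apply the shoelace formula: 2A = Σ (x_i·y_{i+1} − x_{i+1}·y_i), indices taken mod 5.
Σ = (-432) + (-246) + (-385) + (-607) + (-443) = -2113
Area = |Σ|/2 = 1056.5.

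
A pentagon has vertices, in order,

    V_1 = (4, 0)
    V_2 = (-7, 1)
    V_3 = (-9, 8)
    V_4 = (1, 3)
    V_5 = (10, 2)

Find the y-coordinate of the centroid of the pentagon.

Apply the surveyor's formula. First the cross-terms c_i = x_i·y_{i+1} − x_{i+1}·y_i:
  4, -47, -35, -28, -8  ⇒  2A = -114, A = -57.
Then Σ (y_i + y_{i+1})·c_i = -960, so ȳ = -960 / (6·(-57)) = 160/57.

160/57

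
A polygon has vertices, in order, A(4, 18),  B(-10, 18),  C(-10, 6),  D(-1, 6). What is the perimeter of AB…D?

48

|AB| = √((-14)² + (0)²) = √196 = 14
|BC| = √((0)² + (-12)²) = √144 = 12
|CD| = √((9)² + (0)²) = √81 = 9
|DA| = √((5)² + (12)²) = √169 = 13
Perimeter = 14 + 12 + 9 + 13 = 48.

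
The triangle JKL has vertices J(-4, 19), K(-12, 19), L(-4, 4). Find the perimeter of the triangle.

40

|JK| = √((-8)² + (0)²) = √64 = 8
|KL| = √((8)² + (-15)²) = √289 = 17
|LJ| = √((0)² + (15)²) = √225 = 15
Perimeter = 8 + 17 + 15 = 40.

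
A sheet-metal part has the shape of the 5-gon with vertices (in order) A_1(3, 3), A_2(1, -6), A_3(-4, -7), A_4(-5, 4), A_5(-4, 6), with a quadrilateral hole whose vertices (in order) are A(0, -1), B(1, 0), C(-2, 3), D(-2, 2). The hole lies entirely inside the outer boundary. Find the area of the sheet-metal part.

69.5

Outer boundary:
Σ = (-21) + (-31) + (-51) + (-14) + (-30) = -147
Area = |Σ|/2 = 73.5.
Hole:
Apply the surveyor's formula: 2A = Σ (x_i·y_{i+1} − x_{i+1}·y_i), indices taken mod 4.
Σ = (1) + (3) + (2) + (2) = 8
Area = |Σ|/2 = 4.
Net area = 73.5 − 4 = 69.5.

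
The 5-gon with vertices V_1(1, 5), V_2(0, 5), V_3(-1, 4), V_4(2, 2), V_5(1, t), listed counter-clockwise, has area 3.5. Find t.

4

Write out the shoelace sum; only the two edges meeting at V_5 involve t:
2·Area = [(2·t − 1·2) + (1·5 − 1·t)] + 0
       = 1·t + 3 = 7
⇒ t = 4.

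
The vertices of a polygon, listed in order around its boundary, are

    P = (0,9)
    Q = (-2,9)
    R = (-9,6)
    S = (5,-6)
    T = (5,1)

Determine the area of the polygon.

Apply the shoelace formula: 2A = Σ (x_i·y_{i+1} − x_{i+1}·y_i), indices taken mod 5.
Σ = (18) + (69) + (24) + (35) + (45) = 191
Area = |Σ|/2 = 95.5.

95.5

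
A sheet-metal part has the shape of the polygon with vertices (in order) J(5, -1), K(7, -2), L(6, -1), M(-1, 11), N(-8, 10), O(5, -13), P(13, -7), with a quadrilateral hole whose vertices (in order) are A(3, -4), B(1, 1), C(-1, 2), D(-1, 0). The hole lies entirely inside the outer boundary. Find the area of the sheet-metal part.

169.5

Outer boundary:
Apply the shoelace (surveyor's) formula: 2A = Σ (x_i·y_{i+1} − x_{i+1}·y_i), indices taken mod 7.
Σ = (-3) + (5) + (65) + (78) + (54) + (134) + (22) = 355
Area = |Σ|/2 = 177.5.
Hole:
Apply the shoelace formula: 2A = Σ (x_i·y_{i+1} − x_{i+1}·y_i), indices taken mod 4.
Σ = (7) + (3) + (2) + (4) = 16
Area = |Σ|/2 = 8.
Net area = 177.5 − 8 = 169.5.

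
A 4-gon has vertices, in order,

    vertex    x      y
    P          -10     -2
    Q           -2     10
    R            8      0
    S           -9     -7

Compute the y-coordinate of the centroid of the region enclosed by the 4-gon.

Apply the shoelace formula. First the cross-terms c_i = x_i·y_{i+1} − x_{i+1}·y_i:
  -104, -80, -56, -52  ⇒  2A = -292, A = -146.
Then Σ (y_i + y_{i+1})·c_i = -772, so ȳ = -772 / (6·(-146)) = 193/219.

193/219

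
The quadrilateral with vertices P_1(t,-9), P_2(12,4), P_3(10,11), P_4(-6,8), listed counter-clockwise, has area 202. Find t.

Write out the shoelace sum; only the two edges meeting at P_1 involve t:
2·Area = [((-6)·(-9) − t·8) + (t·4 − 12·(-9))] + 238
       = -4·t + 400 = 404
⇒ t = -1.

-1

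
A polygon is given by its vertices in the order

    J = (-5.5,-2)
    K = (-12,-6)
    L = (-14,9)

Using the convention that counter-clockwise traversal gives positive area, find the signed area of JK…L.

-52.75

Apply the shoelace (surveyor's) formula: 2A = Σ (x_i·y_{i+1} − x_{i+1}·y_i), indices taken mod 3.
Σ = (9) + (-192) + (77.5) = -105.5
Signed area = Σ/2 = -52.75 (negative ⇒ clockwise traversal).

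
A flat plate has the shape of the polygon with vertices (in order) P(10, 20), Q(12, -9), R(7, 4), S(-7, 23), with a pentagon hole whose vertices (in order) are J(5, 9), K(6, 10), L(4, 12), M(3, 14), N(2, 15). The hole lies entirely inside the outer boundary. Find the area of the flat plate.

Outer boundary:
P→Q: (10)(-9) − (12)(20) = -330
Q→R: (12)(4) − (7)(-9) = 111
R→S: (7)(23) − (-7)(4) = 189
S→P: (-7)(20) − (10)(23) = -370
Σ = -400
Area = |Σ|/2 = 200.
Hole:
Cross-terms: -4, 32, 20, 17, -57  ⇒  Σ = 8
Area = |Σ|/2 = 4.
Net area = 200 − 4 = 196.

196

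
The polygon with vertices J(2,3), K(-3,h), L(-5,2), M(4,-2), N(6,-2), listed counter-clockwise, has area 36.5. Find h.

Write out the shoelace sum; only the two edges meeting at K involve h:
2·Area = [(2·h − (-3)·3) + ((-3)·2 − (-5)·h)] + 28
       = 7·h + 31 = 73
⇒ h = 6.

6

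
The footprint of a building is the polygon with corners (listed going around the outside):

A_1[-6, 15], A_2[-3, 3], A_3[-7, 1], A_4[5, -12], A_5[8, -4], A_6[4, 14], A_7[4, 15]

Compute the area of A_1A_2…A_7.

Apply the shoelace formula: 2A = Σ (x_i·y_{i+1} − x_{i+1}·y_i), indices taken mod 7.
Cross-terms: 27, 18, 79, 76, 128, 4, 150  ⇒  Σ = 482
Area = |Σ|/2 = 241.

241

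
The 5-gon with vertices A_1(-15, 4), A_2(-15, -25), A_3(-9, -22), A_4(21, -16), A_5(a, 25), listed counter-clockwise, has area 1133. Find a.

The doubled signed area Σ (x_i y_{i+1} − x_{i+1} y_i) is linear in a.
With a=0 it equals 2046; the coefficient of a is 20 (from the two edges through A_5).
So 20·a + 2046 = 2·1133 = 2266 ⇒ a = 11.

11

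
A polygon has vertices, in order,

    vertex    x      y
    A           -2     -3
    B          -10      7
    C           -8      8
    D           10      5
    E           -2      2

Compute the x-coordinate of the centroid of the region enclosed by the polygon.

Apply the shoelace (surveyor's) formula. First the cross-terms c_i = x_i·y_{i+1} − x_{i+1}·y_i:
  -44, -24, -120, 30, 10  ⇒  2A = -148, A = -74.
Then Σ (x_i + x_{i+1})·c_i = 920, so x̄ = 920 / (6·(-74)) = -230/111.

-230/111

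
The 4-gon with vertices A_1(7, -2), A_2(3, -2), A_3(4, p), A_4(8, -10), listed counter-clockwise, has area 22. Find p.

-6

Write out the shoelace sum; only the two edges meeting at A_3 involve p:
2·Area = [(3·p − 4·(-2)) + (4·(-10) − 8·p)] + 46
       = -5·p + 14 = 44
⇒ p = -6.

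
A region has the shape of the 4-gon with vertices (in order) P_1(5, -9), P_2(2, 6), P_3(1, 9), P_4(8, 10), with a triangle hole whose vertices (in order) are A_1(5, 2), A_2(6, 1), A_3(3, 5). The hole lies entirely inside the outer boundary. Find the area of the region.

61.5

Outer boundary:
Apply Gauss's area formula: 2A = Σ (x_i·y_{i+1} − x_{i+1}·y_i), indices taken mod 4.
Cross-terms: 48, 12, -62, -122  ⇒  Σ = -124
Area = |Σ|/2 = 62.
Hole:
Apply the shoelace formula: 2A = Σ (x_i·y_{i+1} − x_{i+1}·y_i), indices taken mod 3.
Cross-terms: -7, 27, -19  ⇒  Σ = 1
Area = |Σ|/2 = 0.5.
Net area = 62 − 0.5 = 61.5.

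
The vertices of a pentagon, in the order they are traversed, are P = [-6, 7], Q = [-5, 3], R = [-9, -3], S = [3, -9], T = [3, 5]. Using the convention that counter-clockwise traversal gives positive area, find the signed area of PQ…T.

Apply the surveyor's formula: 2A = Σ (x_i·y_{i+1} − x_{i+1}·y_i), indices taken mod 5.
P→Q: (-6)(3) − (-5)(7) = 17
Q→R: (-5)(-3) − (-9)(3) = 42
R→S: (-9)(-9) − (3)(-3) = 90
S→T: (3)(5) − (3)(-9) = 42
T→P: (3)(7) − (-6)(5) = 51
Σ = 242
Signed area = Σ/2 = 121 (positive ⇒ counter-clockwise traversal).

121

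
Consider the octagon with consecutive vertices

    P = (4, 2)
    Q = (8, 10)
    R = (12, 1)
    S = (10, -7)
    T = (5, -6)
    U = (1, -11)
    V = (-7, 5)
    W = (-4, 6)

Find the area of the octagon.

191

Σ = (24) + (-112) + (-94) + (-25) + (-49) + (-72) + (-22) + (-32) = -382
Area = |Σ|/2 = 191.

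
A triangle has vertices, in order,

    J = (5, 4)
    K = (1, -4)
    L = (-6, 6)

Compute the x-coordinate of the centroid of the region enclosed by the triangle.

Apply the surveyor's formula. First the cross-terms c_i = x_i·y_{i+1} − x_{i+1}·y_i:
  -24, -18, -54  ⇒  2A = -96, A = -48.
Then Σ (x_i + x_{i+1})·c_i = 0, so x̄ = 0 / (6·(-48)) = 0.

0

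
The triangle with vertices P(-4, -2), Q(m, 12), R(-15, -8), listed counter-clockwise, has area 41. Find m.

8

Write out the shoelace sum; only the two edges meeting at Q involve m:
2·Area = [((-4)·12 − m·(-2)) + (m·(-8) − (-15)·12)] + -2
       = -6·m + 130 = 82
⇒ m = 8.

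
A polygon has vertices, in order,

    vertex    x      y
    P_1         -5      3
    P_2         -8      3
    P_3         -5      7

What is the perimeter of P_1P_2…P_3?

|P_1P_2| = √((-3)² + (0)²) = √9 = 3
|P_2P_3| = √((3)² + (4)²) = √25 = 5
|P_3P_1| = √((0)² + (-4)²) = √16 = 4
Perimeter = 3 + 5 + 4 = 12.

12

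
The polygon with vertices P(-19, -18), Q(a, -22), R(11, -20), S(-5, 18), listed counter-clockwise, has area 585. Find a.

10

Write out the shoelace sum; only the two edges meeting at Q involve a:
2·Area = [((-19)·(-22) − a·(-18)) + (a·(-20) − 11·(-22))] + 530
       = -2·a + 1190 = 1170
⇒ a = 10.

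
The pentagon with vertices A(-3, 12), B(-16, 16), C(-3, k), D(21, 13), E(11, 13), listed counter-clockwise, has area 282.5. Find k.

-3

The doubled signed area Σ (x_i y_{i+1} − x_{i+1} y_i) is linear in k.
With k=0 it equals 454; the coefficient of k is -37 (from the two edges through C).
So -37·k + 454 = 2·282.5 = 565 ⇒ k = -3.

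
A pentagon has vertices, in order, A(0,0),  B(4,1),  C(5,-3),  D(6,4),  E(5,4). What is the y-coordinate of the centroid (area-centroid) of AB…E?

Apply the shoelace formula. First the cross-terms c_i = x_i·y_{i+1} − x_{i+1}·y_i:
  0, -17, 38, 4, 0  ⇒  2A = 25, A = 12.5.
Then Σ (y_i + y_{i+1})·c_i = 104, so ȳ = 104 / (6·12.5) = 104/75.

104/75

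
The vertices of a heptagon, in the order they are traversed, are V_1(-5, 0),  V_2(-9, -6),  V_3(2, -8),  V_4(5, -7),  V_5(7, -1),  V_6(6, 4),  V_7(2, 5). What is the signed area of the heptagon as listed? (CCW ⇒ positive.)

132.5

Apply the shoelace formula: 2A = Σ (x_i·y_{i+1} − x_{i+1}·y_i), indices taken mod 7.
Σ = (30) + (84) + (26) + (44) + (34) + (22) + (25) = 265
Signed area = Σ/2 = 132.5 (positive ⇒ counter-clockwise traversal).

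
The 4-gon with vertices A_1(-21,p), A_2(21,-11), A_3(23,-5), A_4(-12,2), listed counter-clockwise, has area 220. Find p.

-1

The doubled signed area Σ (x_i y_{i+1} − x_{i+1} y_i) is linear in p.
With p=0 it equals 407; the coefficient of p is -33 (from the two edges through A_1).
So -33·p + 407 = 2·220 = 440 ⇒ p = -1.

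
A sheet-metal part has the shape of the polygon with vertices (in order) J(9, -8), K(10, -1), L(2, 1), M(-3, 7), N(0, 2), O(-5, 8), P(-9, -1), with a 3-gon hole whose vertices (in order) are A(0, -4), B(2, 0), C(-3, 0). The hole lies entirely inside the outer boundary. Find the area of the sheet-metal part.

121

Outer boundary:
Σ = (71) + (12) + (17) + (-6) + (10) + (77) + (81) = 262
Area = |Σ|/2 = 131.
Hole:
Apply the surveyor's formula: 2A = Σ (x_i·y_{i+1} − x_{i+1}·y_i), indices taken mod 3.
A→B: (0)(0) − (2)(-4) = 8
B→C: (2)(0) − (-3)(0) = 0
C→A: (-3)(-4) − (0)(0) = 12
Σ = 20
Area = |Σ|/2 = 10.
Net area = 131 − 10 = 121.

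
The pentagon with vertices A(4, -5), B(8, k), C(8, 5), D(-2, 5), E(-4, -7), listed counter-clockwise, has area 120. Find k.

Write out the shoelace sum; only the two edges meeting at B involve k:
2·Area = [(4·k − 8·(-5)) + (8·5 − 8·k)] + 132
       = -4·k + 212 = 240
⇒ k = -7.

-7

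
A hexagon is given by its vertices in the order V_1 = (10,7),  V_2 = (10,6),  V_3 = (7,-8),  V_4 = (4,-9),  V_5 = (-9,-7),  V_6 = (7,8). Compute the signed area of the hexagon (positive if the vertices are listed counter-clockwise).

Apply the shoelace (surveyor's) formula: 2A = Σ (x_i·y_{i+1} − x_{i+1}·y_i), indices taken mod 6.
Σ = (-10) + (-122) + (-31) + (-109) + (-23) + (-31) = -326
Signed area = Σ/2 = -163 (negative ⇒ clockwise traversal).

-163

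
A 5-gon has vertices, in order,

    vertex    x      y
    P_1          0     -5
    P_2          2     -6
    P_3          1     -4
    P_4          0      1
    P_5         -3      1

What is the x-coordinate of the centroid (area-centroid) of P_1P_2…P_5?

Apply the shoelace formula. First the cross-terms c_i = x_i·y_{i+1} − x_{i+1}·y_i:
  10, -2, 1, 3, 15  ⇒  2A = 27, A = 13.5.
Then Σ (x_i + x_{i+1})·c_i = -39, so x̄ = -39 / (6·13.5) = -13/27.

-13/27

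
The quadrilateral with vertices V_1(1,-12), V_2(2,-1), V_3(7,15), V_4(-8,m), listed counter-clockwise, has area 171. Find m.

The doubled signed area Σ (x_i y_{i+1} − x_{i+1} y_i) is linear in m.
With m=0 it equals 276; the coefficient of m is 6 (from the two edges through V_4).
So 6·m + 276 = 2·171 = 342 ⇒ m = 11.

11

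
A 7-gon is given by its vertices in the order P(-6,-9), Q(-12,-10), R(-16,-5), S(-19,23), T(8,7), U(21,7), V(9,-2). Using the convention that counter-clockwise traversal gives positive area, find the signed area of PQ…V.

-608.5

Apply Gauss's area formula: 2A = Σ (x_i·y_{i+1} − x_{i+1}·y_i), indices taken mod 7.
Σ = (-48) + (-100) + (-463) + (-317) + (-91) + (-105) + (-93) = -1217
Signed area = Σ/2 = -608.5 (negative ⇒ clockwise traversal).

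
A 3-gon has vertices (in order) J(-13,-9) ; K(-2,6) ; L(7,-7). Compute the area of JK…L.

139

Apply the surveyor's formula: 2A = Σ (x_i·y_{i+1} − x_{i+1}·y_i), indices taken mod 3.
J→K: (-13)(6) − (-2)(-9) = -96
K→L: (-2)(-7) − (7)(6) = -28
L→J: (7)(-9) − (-13)(-7) = -154
Σ = -278
Area = |Σ|/2 = 139.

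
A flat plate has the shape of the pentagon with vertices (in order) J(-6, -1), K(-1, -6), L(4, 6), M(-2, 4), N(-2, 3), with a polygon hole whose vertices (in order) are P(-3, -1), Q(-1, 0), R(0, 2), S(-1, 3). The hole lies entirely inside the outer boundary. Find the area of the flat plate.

Outer boundary:
Σ = (35) + (18) + (28) + (2) + (20) = 103
Area = |Σ|/2 = 51.5.
Hole:
Apply the surveyor's formula: 2A = Σ (x_i·y_{i+1} − x_{i+1}·y_i), indices taken mod 4.
P→Q: (-3)(0) − (-1)(-1) = -1
Q→R: (-1)(2) − (0)(0) = -2
R→S: (0)(3) − (-1)(2) = 2
S→P: (-1)(-1) − (-3)(3) = 10
Σ = 9
Area = |Σ|/2 = 4.5.
Net area = 51.5 − 4.5 = 47.

47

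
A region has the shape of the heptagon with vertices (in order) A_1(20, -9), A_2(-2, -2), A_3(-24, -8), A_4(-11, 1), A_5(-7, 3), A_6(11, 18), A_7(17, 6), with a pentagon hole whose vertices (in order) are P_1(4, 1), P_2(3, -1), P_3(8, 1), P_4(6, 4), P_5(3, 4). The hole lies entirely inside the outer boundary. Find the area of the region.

Outer boundary:
A_1→A_2: (20)(-2) − (-2)(-9) = -58
A_2→A_3: (-2)(-8) − (-24)(-2) = -32
A_3→A_4: (-24)(1) − (-11)(-8) = -112
A_4→A_5: (-11)(3) − (-7)(1) = -26
A_5→A_6: (-7)(18) − (11)(3) = -159
A_6→A_7: (11)(6) − (17)(18) = -240
A_7→A_1: (17)(-9) − (20)(6) = -273
Σ = -900
Area = |Σ|/2 = 450.
Hole:
Σ = (-7) + (11) + (26) + (12) + (-13) = 29
Area = |Σ|/2 = 14.5.
Net area = 450 − 14.5 = 435.5.

435.5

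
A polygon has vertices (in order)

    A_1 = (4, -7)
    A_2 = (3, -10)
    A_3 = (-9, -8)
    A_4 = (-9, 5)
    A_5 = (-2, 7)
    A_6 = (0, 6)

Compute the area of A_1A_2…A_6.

169.5

A_1→A_2: (4)(-10) − (3)(-7) = -19
A_2→A_3: (3)(-8) − (-9)(-10) = -114
A_3→A_4: (-9)(5) − (-9)(-8) = -117
A_4→A_5: (-9)(7) − (-2)(5) = -53
A_5→A_6: (-2)(6) − (0)(7) = -12
A_6→A_1: (0)(-7) − (4)(6) = -24
Σ = -339
Area = |Σ|/2 = 169.5.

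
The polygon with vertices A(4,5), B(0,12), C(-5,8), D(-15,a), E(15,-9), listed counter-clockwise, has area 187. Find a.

Write out the shoelace sum; only the two edges meeting at D involve a:
2·Area = [((-5)·a − (-15)·8) + ((-15)·(-9) − 15·a)] + 219
       = -20·a + 474 = 374
⇒ a = 5.

5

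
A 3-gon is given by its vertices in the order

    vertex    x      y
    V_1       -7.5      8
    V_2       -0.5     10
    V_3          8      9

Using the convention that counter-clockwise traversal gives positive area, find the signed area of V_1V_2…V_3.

-12

Apply the shoelace (surveyor's) formula: 2A = Σ (x_i·y_{i+1} − x_{i+1}·y_i), indices taken mod 3.
Σ = (-71) + (-84.5) + (131.5) = -24
Signed area = Σ/2 = -12 (negative ⇒ clockwise traversal).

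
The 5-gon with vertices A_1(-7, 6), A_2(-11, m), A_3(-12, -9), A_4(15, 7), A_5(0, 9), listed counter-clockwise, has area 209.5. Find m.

1

The doubled signed area Σ (x_i y_{i+1} − x_{i+1} y_i) is linear in m.
With m=0 it equals 414; the coefficient of m is 5 (from the two edges through A_2).
So 5·m + 414 = 2·209.5 = 419 ⇒ m = 1.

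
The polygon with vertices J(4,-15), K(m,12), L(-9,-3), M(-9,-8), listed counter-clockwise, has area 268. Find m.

14

Write out the shoelace sum; only the two edges meeting at K involve m:
2·Area = [(4·12 − m·(-15)) + (m·(-3) − (-9)·12)] + 212
       = 12·m + 368 = 536
⇒ m = 14.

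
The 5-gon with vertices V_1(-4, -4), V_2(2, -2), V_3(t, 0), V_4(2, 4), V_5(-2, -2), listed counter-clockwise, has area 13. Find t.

The doubled signed area Σ (x_i y_{i+1} − x_{i+1} y_i) is linear in t.
With t=0 it equals 20; the coefficient of t is 6 (from the two edges through V_3).
So 6·t + 20 = 2·13 = 26 ⇒ t = 1.

1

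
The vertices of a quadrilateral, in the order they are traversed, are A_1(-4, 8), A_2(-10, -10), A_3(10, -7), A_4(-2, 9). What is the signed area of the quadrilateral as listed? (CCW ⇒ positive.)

193

Apply the shoelace (surveyor's) formula: 2A = Σ (x_i·y_{i+1} − x_{i+1}·y_i), indices taken mod 4.
A_1→A_2: (-4)(-10) − (-10)(8) = 120
A_2→A_3: (-10)(-7) − (10)(-10) = 170
A_3→A_4: (10)(9) − (-2)(-7) = 76
A_4→A_1: (-2)(8) − (-4)(9) = 20
Σ = 386
Signed area = Σ/2 = 193 (positive ⇒ counter-clockwise traversal).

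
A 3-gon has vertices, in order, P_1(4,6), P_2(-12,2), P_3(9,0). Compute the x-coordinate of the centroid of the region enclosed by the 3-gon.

1/3

Apply Gauss's area formula. First the cross-terms c_i = x_i·y_{i+1} − x_{i+1}·y_i:
  80, -18, 54  ⇒  2A = 116, A = 58.
Then Σ (x_i + x_{i+1})·c_i = 116, so x̄ = 116 / (6·58) = 1/3.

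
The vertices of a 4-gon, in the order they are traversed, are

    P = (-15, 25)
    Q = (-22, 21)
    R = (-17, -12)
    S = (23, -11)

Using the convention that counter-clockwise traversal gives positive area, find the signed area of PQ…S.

864.5

Apply the shoelace (surveyor's) formula: 2A = Σ (x_i·y_{i+1} − x_{i+1}·y_i), indices taken mod 4.
Cross-terms: 235, 621, 463, 410  ⇒  Σ = 1729
Signed area = Σ/2 = 864.5 (positive ⇒ counter-clockwise traversal).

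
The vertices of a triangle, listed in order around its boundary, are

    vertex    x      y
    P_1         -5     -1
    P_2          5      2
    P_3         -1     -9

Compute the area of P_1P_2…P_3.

Apply the shoelace (surveyor's) formula: 2A = Σ (x_i·y_{i+1} − x_{i+1}·y_i), indices taken mod 3.
Σ = (-5) + (-43) + (-44) = -92
Area = |Σ|/2 = 46.

46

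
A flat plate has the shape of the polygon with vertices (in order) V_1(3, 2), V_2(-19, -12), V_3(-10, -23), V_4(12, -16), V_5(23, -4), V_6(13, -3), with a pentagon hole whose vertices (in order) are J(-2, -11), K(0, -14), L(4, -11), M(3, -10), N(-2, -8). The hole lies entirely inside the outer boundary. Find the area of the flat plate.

Outer boundary:
Apply the shoelace (surveyor's) formula: 2A = Σ (x_i·y_{i+1} − x_{i+1}·y_i), indices taken mod 6.
V_1→V_2: (3)(-12) − (-19)(2) = 2
V_2→V_3: (-19)(-23) − (-10)(-12) = 317
V_3→V_4: (-10)(-16) − (12)(-23) = 436
V_4→V_5: (12)(-4) − (23)(-16) = 320
V_5→V_6: (23)(-3) − (13)(-4) = -17
V_6→V_1: (13)(2) − (3)(-3) = 35
Σ = 1093
Area = |Σ|/2 = 546.5.
Hole:
Apply the surveyor's formula: 2A = Σ (x_i·y_{i+1} − x_{i+1}·y_i), indices taken mod 5.
Cross-terms: 28, 56, -7, -44, 6  ⇒  Σ = 39
Area = |Σ|/2 = 19.5.
Net area = 546.5 − 19.5 = 527.

527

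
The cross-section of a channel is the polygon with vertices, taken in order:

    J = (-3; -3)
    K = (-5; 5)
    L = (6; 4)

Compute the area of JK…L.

43

Apply Gauss's area formula: 2A = Σ (x_i·y_{i+1} − x_{i+1}·y_i), indices taken mod 3.
Σ = (-30) + (-50) + (-6) = -86
Area = |Σ|/2 = 43.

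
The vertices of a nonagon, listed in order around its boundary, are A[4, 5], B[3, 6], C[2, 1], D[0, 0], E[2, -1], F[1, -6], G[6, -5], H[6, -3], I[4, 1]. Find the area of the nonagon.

A→B: (4)(6) − (3)(5) = 9
B→C: (3)(1) − (2)(6) = -9
C→D: (2)(0) − (0)(1) = 0
D→E: (0)(-1) − (2)(0) = 0
E→F: (2)(-6) − (1)(-1) = -11
F→G: (1)(-5) − (6)(-6) = 31
G→H: (6)(-3) − (6)(-5) = 12
H→I: (6)(1) − (4)(-3) = 18
I→A: (4)(5) − (4)(1) = 16
Σ = 66
Area = |Σ|/2 = 33.

33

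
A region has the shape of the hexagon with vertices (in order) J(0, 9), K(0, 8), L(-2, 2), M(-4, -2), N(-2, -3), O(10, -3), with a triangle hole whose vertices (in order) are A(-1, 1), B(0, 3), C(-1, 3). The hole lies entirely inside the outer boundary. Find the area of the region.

Outer boundary:
Σ = (0) + (16) + (12) + (8) + (36) + (90) = 162
Area = |Σ|/2 = 81.
Hole:
A→B: (-1)(3) − (0)(1) = -3
B→C: (0)(3) − (-1)(3) = 3
C→A: (-1)(1) − (-1)(3) = 2
Σ = 2
Area = |Σ|/2 = 1.
Net area = 81 − 1 = 80.

80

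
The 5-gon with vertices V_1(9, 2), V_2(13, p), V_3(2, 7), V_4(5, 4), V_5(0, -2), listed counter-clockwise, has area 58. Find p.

10

The doubled signed area Σ (x_i y_{i+1} − x_{i+1} y_i) is linear in p.
With p=0 it equals 46; the coefficient of p is 7 (from the two edges through V_2).
So 7·p + 46 = 2·58 = 116 ⇒ p = 10.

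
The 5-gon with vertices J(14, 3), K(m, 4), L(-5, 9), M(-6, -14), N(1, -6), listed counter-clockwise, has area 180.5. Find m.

4

Write out the shoelace sum; only the two edges meeting at K involve m:
2·Area = [(14·4 − m·3) + (m·9 − (-5)·4)] + 261
       = 6·m + 337 = 361
⇒ m = 4.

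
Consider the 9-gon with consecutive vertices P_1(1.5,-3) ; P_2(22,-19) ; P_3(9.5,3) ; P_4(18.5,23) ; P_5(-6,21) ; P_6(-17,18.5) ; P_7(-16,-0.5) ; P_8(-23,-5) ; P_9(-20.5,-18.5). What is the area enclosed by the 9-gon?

Apply the shoelace (surveyor's) formula: 2A = Σ (x_i·y_{i+1} − x_{i+1}·y_i), indices taken mod 9.
Σ = (37.5) + (246.5) + (163) + (526.5) + (246) + (304.5) + (68.5) + (323) + (89.25) = 2004.75
Area = |Σ|/2 = 1002.375.

1002.375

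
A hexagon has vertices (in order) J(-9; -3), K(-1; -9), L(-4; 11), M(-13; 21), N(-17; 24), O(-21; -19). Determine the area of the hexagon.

Apply Gauss's area formula: 2A = Σ (x_i·y_{i+1} − x_{i+1}·y_i), indices taken mod 6.
Cross-terms: 78, -47, 59, 45, 827, -108  ⇒  Σ = 854
Area = |Σ|/2 = 427.

427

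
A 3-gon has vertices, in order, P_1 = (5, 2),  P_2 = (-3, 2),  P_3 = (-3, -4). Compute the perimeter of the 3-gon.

|P_1P_2| = √((-8)² + (0)²) = √64 = 8
|P_2P_3| = √((0)² + (-6)²) = √36 = 6
|P_3P_1| = √((8)² + (6)²) = √100 = 10
Perimeter = 8 + 6 + 10 = 24.

24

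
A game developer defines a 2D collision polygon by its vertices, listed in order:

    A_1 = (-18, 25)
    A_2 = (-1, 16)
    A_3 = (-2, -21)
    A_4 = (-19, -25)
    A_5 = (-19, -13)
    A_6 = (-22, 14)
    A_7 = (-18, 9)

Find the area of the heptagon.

Σ = (-263) + (53) + (-349) + (-228) + (-552) + (54) + (-288) = -1573
Area = |Σ|/2 = 786.5.

786.5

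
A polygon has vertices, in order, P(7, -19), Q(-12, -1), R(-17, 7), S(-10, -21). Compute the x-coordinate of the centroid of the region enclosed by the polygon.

Apply Gauss's area formula. First the cross-terms c_i = x_i·y_{i+1} − x_{i+1}·y_i:
  -235, -101, 427, 337  ⇒  2A = 428, A = 214.
Then Σ (x_i + x_{i+1})·c_i = -8436, so x̄ = -8436 / (6·214) = -703/107.

-703/107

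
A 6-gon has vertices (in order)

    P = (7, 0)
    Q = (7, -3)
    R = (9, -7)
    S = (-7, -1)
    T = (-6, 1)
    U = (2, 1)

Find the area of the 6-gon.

Apply the surveyor's formula: 2A = Σ (x_i·y_{i+1} − x_{i+1}·y_i), indices taken mod 6.
Σ = (-21) + (-22) + (-58) + (-13) + (-8) + (-7) = -129
Area = |Σ|/2 = 64.5.

64.5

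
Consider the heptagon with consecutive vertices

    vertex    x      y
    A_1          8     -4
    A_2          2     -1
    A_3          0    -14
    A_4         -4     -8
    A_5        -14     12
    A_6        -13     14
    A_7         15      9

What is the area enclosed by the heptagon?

371.5

Apply the shoelace formula: 2A = Σ (x_i·y_{i+1} − x_{i+1}·y_i), indices taken mod 7.
Σ = (0) + (-28) + (-56) + (-160) + (-40) + (-327) + (-132) = -743
Area = |Σ|/2 = 371.5.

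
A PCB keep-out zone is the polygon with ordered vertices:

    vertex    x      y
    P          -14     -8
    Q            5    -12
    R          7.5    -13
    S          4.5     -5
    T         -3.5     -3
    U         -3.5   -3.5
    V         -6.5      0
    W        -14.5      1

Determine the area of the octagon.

Apply Gauss's area formula: 2A = Σ (x_i·y_{i+1} − x_{i+1}·y_i), indices taken mod 8.
Σ = (208) + (25) + (21) + (-31) + (1.75) + (-22.75) + (-6.5) + (130) = 325.5
Area = |Σ|/2 = 162.75.

162.75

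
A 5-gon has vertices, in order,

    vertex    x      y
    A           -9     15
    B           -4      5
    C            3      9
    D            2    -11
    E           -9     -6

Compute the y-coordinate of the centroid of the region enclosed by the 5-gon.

Apply the shoelace (surveyor's) formula. First the cross-terms c_i = x_i·y_{i+1} − x_{i+1}·y_i:
  15, -51, -51, -111, -189  ⇒  2A = -387, A = -193.5.
Then Σ (y_i + y_{i+1})·c_i = -126, so ȳ = -126 / (6·(-193.5)) = 14/129.

14/129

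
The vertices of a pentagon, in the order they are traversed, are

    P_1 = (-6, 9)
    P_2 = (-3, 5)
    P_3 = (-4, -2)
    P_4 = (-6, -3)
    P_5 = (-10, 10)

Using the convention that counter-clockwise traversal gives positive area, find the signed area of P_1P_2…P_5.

-48.5

Σ = (-3) + (26) + (0) + (-90) + (-30) = -97
Signed area = Σ/2 = -48.5 (negative ⇒ clockwise traversal).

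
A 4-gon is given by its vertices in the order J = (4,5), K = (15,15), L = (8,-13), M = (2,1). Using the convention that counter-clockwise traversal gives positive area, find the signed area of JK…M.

Apply the surveyor's formula: 2A = Σ (x_i·y_{i+1} − x_{i+1}·y_i), indices taken mod 4.
Σ = (-15) + (-315) + (34) + (6) = -290
Signed area = Σ/2 = -145 (negative ⇒ clockwise traversal).

-145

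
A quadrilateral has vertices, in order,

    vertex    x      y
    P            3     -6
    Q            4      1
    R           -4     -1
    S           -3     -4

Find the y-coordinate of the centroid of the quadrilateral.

-50/21

Apply the shoelace formula. First the cross-terms c_i = x_i·y_{i+1} − x_{i+1}·y_i:
  27, 0, 13, 30  ⇒  2A = 70, A = 35.
Then Σ (y_i + y_{i+1})·c_i = -500, so ȳ = -500 / (6·35) = -50/21.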